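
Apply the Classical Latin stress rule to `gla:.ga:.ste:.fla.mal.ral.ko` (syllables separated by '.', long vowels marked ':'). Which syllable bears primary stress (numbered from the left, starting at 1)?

Classical Latin: stress the penult if heavy (long vowel or closed), else the antepenult.
Weights: 5 mal H, 6 ral H, 7 ko L.
The penult (syllable 6, ral) is heavy, so it takes stress.
Stress on syllable 6: gla:.ga:.ste:.fla.mal.ˈral.ko.

6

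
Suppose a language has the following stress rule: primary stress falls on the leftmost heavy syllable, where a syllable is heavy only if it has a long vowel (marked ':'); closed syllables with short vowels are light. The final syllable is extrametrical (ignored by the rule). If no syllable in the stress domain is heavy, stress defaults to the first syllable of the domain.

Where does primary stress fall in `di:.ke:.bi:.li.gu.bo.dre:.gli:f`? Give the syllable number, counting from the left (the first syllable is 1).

1

The final syllable (8, gli:f) is extrametrical; the stress domain is syllables 1–7.
Weights: 1 di: H, 2 ke: H, 3 bi: H, 4 li L, 5 gu L, 6 bo L, 7 dre: H.
Heavy syllables in the domain: 1, 2, 3, 7. The leftmost is syllable 1 (di:).
Primary stress: syllable 1 → ˈdi:.ke:.bi:.li.gu.bo.dre:.gli:f.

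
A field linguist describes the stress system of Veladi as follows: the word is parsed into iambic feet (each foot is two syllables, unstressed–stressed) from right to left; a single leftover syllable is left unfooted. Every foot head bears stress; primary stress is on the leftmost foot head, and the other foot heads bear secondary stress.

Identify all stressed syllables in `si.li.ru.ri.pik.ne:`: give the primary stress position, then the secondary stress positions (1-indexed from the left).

primary 2, secondary 4, 6

Parse right to left into iambic (σˈσ) feet: (si.ˈli) (ru.ˈri) (pik.ˈne:).
Foot heads (stressed positions): 2, 4, 6.
End Rule Leftmost: primary stress on the leftmost head = syllable 2.
Secondary stress on 4, 6: si.ˈli.ru.ˌri.pik.ˌne:.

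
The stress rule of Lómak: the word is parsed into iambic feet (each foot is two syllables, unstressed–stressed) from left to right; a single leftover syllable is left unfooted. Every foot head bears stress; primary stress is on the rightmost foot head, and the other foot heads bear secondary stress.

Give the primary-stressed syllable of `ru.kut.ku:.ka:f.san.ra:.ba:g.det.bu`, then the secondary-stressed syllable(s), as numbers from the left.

primary 8, secondary 2, 4, 6

Parse left to right into iambic (σˈσ) feet: (ru.ˈkut) (ku:.ˈka:f) (san.ˈra:) (ba:g.ˈdet) bu. Syllable 9 is left unfooted.
Foot heads (stressed positions): 2, 4, 6, 8.
End Rule Rightmost: primary stress on the rightmost head = syllable 8.
Secondary stress on 2, 4, 6: ru.ˌkut.ku:.ˌka:f.san.ˌra:.ba:g.ˈdet.bu.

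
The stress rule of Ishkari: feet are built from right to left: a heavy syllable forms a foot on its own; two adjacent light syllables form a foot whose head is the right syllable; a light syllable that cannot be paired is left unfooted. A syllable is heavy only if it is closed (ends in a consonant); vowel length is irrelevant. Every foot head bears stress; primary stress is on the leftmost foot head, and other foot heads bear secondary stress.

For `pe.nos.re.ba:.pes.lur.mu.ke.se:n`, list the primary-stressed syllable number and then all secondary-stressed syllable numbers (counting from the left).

Weights: 1 pe L, 2 nos H, 3 re L, 4 ba: L, 5 pes H, 6 lur H, 7 mu L, 8 ke L, 9 se:n H.
Parse right to left (heavy = foot alone; LL = one foot; stranded L unfooted): pe (ˈnos) (re.ˈba:) (ˈpes) (ˈlur) (mu.ˈke) (ˈse:n).
Foot heads: 2, 4, 5, 6, 8, 9.
Primary stress on the leftmost head = syllable 2.
Secondary stress on 4, 5, 6, 8, 9: pe.ˈnos.re.ˌba:.ˌpes.ˌlur.mu.ˌke.ˌse:n.

primary 2, secondary 4, 5, 6, 8, 9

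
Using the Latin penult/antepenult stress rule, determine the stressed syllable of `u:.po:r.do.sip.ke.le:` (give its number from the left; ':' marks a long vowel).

4

Classical Latin: stress the penult if heavy (long vowel or closed), else the antepenult.
Weights: 4 sip H, 5 ke L, 6 le: H.
The penult (syllable 5, ke) is light, so stress falls on the antepenult (syllable 4, sip).
Stress on syllable 4: u:.po:r.do.ˈsip.ke.le:.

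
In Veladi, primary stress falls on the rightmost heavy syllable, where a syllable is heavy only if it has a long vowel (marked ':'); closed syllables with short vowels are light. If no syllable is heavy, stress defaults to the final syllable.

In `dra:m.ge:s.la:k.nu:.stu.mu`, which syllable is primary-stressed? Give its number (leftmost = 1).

Weights: 1 dra:m H, 2 ge:s H, 3 la:k H, 4 nu: H, 5 stu L, 6 mu L.
Heavy syllables in the domain: 1, 2, 3, 4. The rightmost is syllable 4 (nu:).
Primary stress: syllable 4 → dra:m.ge:s.la:k.ˈnu:.stu.mu.

4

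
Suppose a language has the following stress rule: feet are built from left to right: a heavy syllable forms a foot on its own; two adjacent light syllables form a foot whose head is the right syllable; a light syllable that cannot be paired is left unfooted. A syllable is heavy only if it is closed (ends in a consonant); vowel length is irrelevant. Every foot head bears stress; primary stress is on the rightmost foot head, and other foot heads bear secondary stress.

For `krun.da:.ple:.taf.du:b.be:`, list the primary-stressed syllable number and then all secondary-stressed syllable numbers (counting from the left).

primary 5, secondary 1, 3, 4

Weights: 1 krun H, 2 da: L, 3 ple: L, 4 taf H, 5 du:b H, 6 be: L.
Parse left to right (heavy = foot alone; LL = one foot; stranded L unfooted): (ˈkrun) (da:.ˈple:) (ˈtaf) (ˈdu:b) be:.
Foot heads: 1, 3, 4, 5.
Primary stress on the rightmost head = syllable 5.
Secondary stress on 1, 3, 4: ˌkrun.da:.ˌple:.ˌtaf.ˈdu:b.be:.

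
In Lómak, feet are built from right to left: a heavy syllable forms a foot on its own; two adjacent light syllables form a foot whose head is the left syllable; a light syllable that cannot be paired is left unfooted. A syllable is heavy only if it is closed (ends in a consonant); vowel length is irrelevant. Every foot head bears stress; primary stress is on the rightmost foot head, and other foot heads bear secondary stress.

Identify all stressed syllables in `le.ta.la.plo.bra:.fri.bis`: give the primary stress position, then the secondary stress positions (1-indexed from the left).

Weights: 1 le L, 2 ta L, 3 la L, 4 plo L, 5 bra: L, 6 fri L, 7 bis H.
Parse right to left (heavy = foot alone; LL = one foot; stranded L unfooted): (ˈle.ta) (ˈla.plo) (ˈbra:.fri) (ˈbis).
Foot heads: 1, 3, 5, 7.
Primary stress on the rightmost head = syllable 7.
Secondary stress on 1, 3, 5: ˌle.ta.ˌla.plo.ˌbra:.fri.ˈbis.

primary 7, secondary 1, 3, 5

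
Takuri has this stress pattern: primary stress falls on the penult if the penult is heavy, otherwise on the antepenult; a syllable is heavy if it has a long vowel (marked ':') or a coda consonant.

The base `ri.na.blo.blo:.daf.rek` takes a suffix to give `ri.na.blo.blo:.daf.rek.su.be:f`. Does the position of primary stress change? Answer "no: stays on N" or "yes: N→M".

Base `ri.na.blo.blo:.daf.rek` (6 syllables):
  Weights: 4 blo: H, 5 daf H, 6 rek H.
  The penult (syllable 5, daf) is heavy, so it takes stress.
  → primary stress on syllable 5.
Suffixed `ri.na.blo.blo:.daf.rek.su.be:f` (8 syllables):
  Weights: 6 rek H, 7 su L, 8 be:f H.
  The penult (syllable 7, su) is light, so stress falls on the antepenult (syllable 6, rek).
  → primary stress on syllable 6.

yes: 5→6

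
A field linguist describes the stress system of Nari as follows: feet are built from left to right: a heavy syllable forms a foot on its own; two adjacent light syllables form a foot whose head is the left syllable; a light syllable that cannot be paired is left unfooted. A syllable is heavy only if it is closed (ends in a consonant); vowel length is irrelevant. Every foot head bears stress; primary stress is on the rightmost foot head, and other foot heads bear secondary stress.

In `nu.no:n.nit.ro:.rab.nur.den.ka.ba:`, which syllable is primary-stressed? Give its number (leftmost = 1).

Weights: 1 nu L, 2 no:n H, 3 nit H, 4 ro: L, 5 rab H, 6 nur H, 7 den H, 8 ka L, 9 ba: L.
Parse left to right (heavy = foot alone; LL = one foot; stranded L unfooted): nu (ˈno:n) (ˈnit) ro: (ˈrab) (ˈnur) (ˈden) (ˈka.ba:).
Foot heads: 2, 3, 5, 6, 7, 8.
Primary stress on the rightmost head = syllable 8.
Primary stress: syllable 8 → nu.no:n.nit.ro:.rab.nur.den.ˈka.ba:.

8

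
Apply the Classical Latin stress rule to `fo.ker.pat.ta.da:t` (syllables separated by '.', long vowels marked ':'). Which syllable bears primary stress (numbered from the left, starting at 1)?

Classical Latin: stress the penult if heavy (long vowel or closed), else the antepenult.
Weights: 3 pat H, 4 ta L, 5 da:t H.
The penult (syllable 4, ta) is light, so stress falls on the antepenult (syllable 3, pat).
Stress on syllable 3: fo.ker.ˈpat.ta.da:t.

3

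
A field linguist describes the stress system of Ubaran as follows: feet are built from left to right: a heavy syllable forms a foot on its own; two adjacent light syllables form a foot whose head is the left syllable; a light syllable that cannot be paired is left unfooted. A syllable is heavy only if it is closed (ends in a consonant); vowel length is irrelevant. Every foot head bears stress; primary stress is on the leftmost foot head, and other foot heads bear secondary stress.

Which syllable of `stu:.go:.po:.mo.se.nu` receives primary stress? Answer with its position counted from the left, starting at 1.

Weights: 1 stu: L, 2 go: L, 3 po: L, 4 mo L, 5 se L, 6 nu L.
Parse left to right (heavy = foot alone; LL = one foot; stranded L unfooted): (ˈstu:.go:) (ˈpo:.mo) (ˈse.nu).
Foot heads: 1, 3, 5.
Primary stress on the leftmost head = syllable 1.
Primary stress: syllable 1 → ˈstu:.go:.po:.mo.se.nu.

1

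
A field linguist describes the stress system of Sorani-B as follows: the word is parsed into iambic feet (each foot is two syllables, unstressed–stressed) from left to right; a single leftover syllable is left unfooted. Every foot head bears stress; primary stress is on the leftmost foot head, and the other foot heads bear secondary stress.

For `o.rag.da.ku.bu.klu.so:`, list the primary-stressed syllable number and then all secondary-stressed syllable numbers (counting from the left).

primary 2, secondary 4, 6

Parse left to right into iambic (σˈσ) feet: (o.ˈrag) (da.ˈku) (bu.ˈklu) so:. Syllable 7 is left unfooted.
Foot heads (stressed positions): 2, 4, 6.
End Rule Leftmost: primary stress on the leftmost head = syllable 2.
Secondary stress on 4, 6: o.ˈrag.da.ˌku.bu.ˌklu.so:.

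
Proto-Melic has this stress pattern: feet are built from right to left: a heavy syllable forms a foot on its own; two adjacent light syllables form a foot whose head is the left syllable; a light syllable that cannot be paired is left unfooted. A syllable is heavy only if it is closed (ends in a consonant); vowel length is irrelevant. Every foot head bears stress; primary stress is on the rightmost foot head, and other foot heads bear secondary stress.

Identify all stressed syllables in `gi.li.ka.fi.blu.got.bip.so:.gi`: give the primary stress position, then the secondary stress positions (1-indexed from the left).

Weights: 1 gi L, 2 li L, 3 ka L, 4 fi L, 5 blu L, 6 got H, 7 bip H, 8 so: L, 9 gi L.
Parse right to left (heavy = foot alone; LL = one foot; stranded L unfooted): gi (ˈli.ka) (ˈfi.blu) (ˈgot) (ˈbip) (ˈso:.gi).
Foot heads: 2, 4, 6, 7, 8.
Primary stress on the rightmost head = syllable 8.
Secondary stress on 2, 4, 6, 7: gi.ˌli.ka.ˌfi.blu.ˌgot.ˌbip.ˈso:.gi.

primary 8, secondary 2, 4, 6, 7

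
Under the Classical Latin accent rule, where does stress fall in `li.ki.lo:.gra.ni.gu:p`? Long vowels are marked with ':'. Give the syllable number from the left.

Classical Latin: stress the penult if heavy (long vowel or closed), else the antepenult.
Weights: 4 gra L, 5 ni L, 6 gu:p H.
The penult (syllable 5, ni) is light, so stress falls on the antepenult (syllable 4, gra).
Stress on syllable 4: li.ki.lo:.ˈgra.ni.gu:p.

4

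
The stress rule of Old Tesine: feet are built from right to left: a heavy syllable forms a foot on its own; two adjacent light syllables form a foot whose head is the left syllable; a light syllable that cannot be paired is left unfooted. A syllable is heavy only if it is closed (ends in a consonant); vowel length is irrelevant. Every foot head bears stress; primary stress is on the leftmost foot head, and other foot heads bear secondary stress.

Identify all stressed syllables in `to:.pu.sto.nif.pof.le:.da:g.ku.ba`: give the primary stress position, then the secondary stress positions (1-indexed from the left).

primary 2, secondary 4, 5, 7, 8

Weights: 1 to: L, 2 pu L, 3 sto L, 4 nif H, 5 pof H, 6 le: L, 7 da:g H, 8 ku L, 9 ba L.
Parse right to left (heavy = foot alone; LL = one foot; stranded L unfooted): to: (ˈpu.sto) (ˈnif) (ˈpof) le: (ˈda:g) (ˈku.ba).
Foot heads: 2, 4, 5, 7, 8.
Primary stress on the leftmost head = syllable 2.
Secondary stress on 4, 5, 7, 8: to:.ˈpu.sto.ˌnif.ˌpof.le:.ˌda:g.ˌku.ba.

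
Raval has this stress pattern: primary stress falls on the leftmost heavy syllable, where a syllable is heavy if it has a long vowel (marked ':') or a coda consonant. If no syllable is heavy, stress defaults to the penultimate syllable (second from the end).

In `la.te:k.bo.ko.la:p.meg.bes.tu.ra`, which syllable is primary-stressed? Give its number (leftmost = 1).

Weights: 1 la L, 2 te:k H, 3 bo L, 4 ko L, 5 la:p H, 6 meg H, 7 bes H, 8 tu L, 9 ra L.
Heavy syllables in the domain: 2, 5, 6, 7. The leftmost is syllable 2 (te:k).
Primary stress: syllable 2 → la.ˈte:k.bo.ko.la:p.meg.bes.tu.ra.

2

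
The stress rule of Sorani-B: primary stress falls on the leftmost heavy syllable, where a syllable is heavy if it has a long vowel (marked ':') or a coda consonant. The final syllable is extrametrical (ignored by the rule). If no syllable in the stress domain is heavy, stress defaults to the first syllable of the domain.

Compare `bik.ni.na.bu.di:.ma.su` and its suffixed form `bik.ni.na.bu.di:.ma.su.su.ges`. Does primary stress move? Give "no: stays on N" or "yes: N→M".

Base `bik.ni.na.bu.di:.ma.su` (7 syllables):
  The final syllable (7, su) is extrametrical; the stress domain is syllables 1–6.
  Weights: 1 bik H, 2 ni L, 3 na L, 4 bu L, 5 di: H, 6 ma L.
  Heavy syllables in the domain: 1, 5. The leftmost is syllable 1 (bik).
  → primary stress on syllable 1.
Suffixed `bik.ni.na.bu.di:.ma.su.su.ges` (9 syllables):
  The final syllable (9, ges) is extrametrical; the stress domain is syllables 1–8.
  Weights: 1 bik H, 2 ni L, 3 na L, 4 bu L, 5 di: H, 6 ma L, 7 su L, 8 su L.
  Heavy syllables in the domain: 1, 5. The leftmost is syllable 1 (bik).
  → primary stress on syllable 1.

no: stays on 1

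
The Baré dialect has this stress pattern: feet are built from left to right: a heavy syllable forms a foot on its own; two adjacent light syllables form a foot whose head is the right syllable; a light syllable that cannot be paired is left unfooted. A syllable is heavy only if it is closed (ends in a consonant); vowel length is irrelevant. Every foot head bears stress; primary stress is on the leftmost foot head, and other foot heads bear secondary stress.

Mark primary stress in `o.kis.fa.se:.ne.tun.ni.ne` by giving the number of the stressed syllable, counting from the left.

2

Weights: 1 o L, 2 kis H, 3 fa L, 4 se: L, 5 ne L, 6 tun H, 7 ni L, 8 ne L.
Parse left to right (heavy = foot alone; LL = one foot; stranded L unfooted): o (ˈkis) (fa.ˈse:) ne (ˈtun) (ni.ˈne).
Foot heads: 2, 4, 6, 8.
Primary stress on the leftmost head = syllable 2.
Primary stress: syllable 2 → o.ˈkis.fa.se:.ne.tun.ni.ne.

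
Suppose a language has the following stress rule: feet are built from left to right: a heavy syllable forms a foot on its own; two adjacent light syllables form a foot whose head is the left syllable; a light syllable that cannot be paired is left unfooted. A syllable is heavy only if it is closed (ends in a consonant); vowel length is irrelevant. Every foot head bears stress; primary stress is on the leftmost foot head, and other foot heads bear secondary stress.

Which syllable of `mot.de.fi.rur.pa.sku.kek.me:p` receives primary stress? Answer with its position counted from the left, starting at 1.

Weights: 1 mot H, 2 de L, 3 fi L, 4 rur H, 5 pa L, 6 sku L, 7 kek H, 8 me:p H.
Parse left to right (heavy = foot alone; LL = one foot; stranded L unfooted): (ˈmot) (ˈde.fi) (ˈrur) (ˈpa.sku) (ˈkek) (ˈme:p).
Foot heads: 1, 2, 4, 5, 7, 8.
Primary stress on the leftmost head = syllable 1.
Primary stress: syllable 1 → ˈmot.de.fi.rur.pa.sku.kek.me:p.

1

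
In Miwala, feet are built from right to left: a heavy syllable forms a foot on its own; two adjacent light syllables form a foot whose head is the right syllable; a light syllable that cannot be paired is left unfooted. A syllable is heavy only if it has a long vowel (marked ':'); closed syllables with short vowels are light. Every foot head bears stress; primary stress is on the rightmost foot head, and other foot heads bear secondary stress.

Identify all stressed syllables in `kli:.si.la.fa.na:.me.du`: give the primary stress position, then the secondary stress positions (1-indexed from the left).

primary 7, secondary 1, 4, 5

Weights: 1 kli: H, 2 si L, 3 la L, 4 fa L, 5 na: H, 6 me L, 7 du L.
Parse right to left (heavy = foot alone; LL = one foot; stranded L unfooted): (ˈkli:) si (la.ˈfa) (ˈna:) (me.ˈdu).
Foot heads: 1, 4, 5, 7.
Primary stress on the rightmost head = syllable 7.
Secondary stress on 1, 4, 5: ˌkli:.si.la.ˌfa.ˌna:.me.ˈdu.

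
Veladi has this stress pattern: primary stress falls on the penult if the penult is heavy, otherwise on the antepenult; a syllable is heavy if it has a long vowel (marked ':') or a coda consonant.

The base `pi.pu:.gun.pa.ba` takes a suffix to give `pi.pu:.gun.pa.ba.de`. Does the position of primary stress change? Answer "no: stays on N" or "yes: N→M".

Base `pi.pu:.gun.pa.ba` (5 syllables):
  Weights: 3 gun H, 4 pa L, 5 ba L.
  The penult (syllable 4, pa) is light, so stress falls on the antepenult (syllable 3, gun).
  → primary stress on syllable 3.
Suffixed `pi.pu:.gun.pa.ba.de` (6 syllables):
  Weights: 4 pa L, 5 ba L, 6 de L.
  The penult (syllable 5, ba) is light, so stress falls on the antepenult (syllable 4, pa).
  → primary stress on syllable 4.

yes: 3→4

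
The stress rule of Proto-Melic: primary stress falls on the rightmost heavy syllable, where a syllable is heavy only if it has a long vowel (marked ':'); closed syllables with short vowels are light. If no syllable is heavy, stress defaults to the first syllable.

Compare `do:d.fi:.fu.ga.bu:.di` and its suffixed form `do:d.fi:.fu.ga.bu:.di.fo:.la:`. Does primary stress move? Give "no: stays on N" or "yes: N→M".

Base `do:d.fi:.fu.ga.bu:.di` (6 syllables):
  Weights: 1 do:d H, 2 fi: H, 3 fu L, 4 ga L, 5 bu: H, 6 di L.
  Heavy syllables in the domain: 1, 2, 5. The rightmost is syllable 5 (bu:).
  → primary stress on syllable 5.
Suffixed `do:d.fi:.fu.ga.bu:.di.fo:.la:` (8 syllables):
  Weights: 1 do:d H, 2 fi: H, 3 fu L, 4 ga L, 5 bu: H, 6 di L, 7 fo: H, 8 la: H.
  Heavy syllables in the domain: 1, 2, 5, 7, 8. The rightmost is syllable 8 (la:).
  → primary stress on syllable 8.

yes: 5→8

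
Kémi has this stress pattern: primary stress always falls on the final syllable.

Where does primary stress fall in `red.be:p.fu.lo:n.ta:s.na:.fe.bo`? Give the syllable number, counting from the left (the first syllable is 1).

8

The word has 8 syllables; the final syllable is syllable 8 (bo).
Primary stress: syllable 8 → red.be:p.fu.lo:n.ta:s.na:.fe.ˈbo.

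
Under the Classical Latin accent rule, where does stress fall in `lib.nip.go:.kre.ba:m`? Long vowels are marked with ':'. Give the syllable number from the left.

Classical Latin: stress the penult if heavy (long vowel or closed), else the antepenult.
Weights: 3 go: H, 4 kre L, 5 ba:m H.
The penult (syllable 4, kre) is light, so stress falls on the antepenult (syllable 3, go:).
Stress on syllable 3: lib.nip.ˈgo:.kre.ba:m.

3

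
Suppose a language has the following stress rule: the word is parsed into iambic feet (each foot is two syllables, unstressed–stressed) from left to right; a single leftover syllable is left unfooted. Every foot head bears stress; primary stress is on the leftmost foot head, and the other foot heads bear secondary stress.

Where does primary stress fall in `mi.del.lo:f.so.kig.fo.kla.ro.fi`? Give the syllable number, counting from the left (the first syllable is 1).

Parse left to right into iambic (σˈσ) feet: (mi.ˈdel) (lo:f.ˈso) (kig.ˈfo) (kla.ˈro) fi. Syllable 9 is left unfooted.
Foot heads (stressed positions): 2, 4, 6, 8.
End Rule Leftmost: primary stress on the leftmost head = syllable 2.
Primary stress: syllable 2 → mi.ˈdel.lo:f.so.kig.fo.kla.ro.fi.

2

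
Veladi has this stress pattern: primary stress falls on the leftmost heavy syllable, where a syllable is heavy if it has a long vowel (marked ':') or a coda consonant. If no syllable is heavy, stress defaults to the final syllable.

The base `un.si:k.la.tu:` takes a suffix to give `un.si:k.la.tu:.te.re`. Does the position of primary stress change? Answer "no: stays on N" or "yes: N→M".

no: stays on 1

Base `un.si:k.la.tu:` (4 syllables):
  Weights: 1 un H, 2 si:k H, 3 la L, 4 tu: H.
  Heavy syllables in the domain: 1, 2, 4. The leftmost is syllable 1 (un).
  → primary stress on syllable 1.
Suffixed `un.si:k.la.tu:.te.re` (6 syllables):
  Weights: 1 un H, 2 si:k H, 3 la L, 4 tu: H, 5 te L, 6 re L.
  Heavy syllables in the domain: 1, 2, 4. The leftmost is syllable 1 (un).
  → primary stress on syllable 1.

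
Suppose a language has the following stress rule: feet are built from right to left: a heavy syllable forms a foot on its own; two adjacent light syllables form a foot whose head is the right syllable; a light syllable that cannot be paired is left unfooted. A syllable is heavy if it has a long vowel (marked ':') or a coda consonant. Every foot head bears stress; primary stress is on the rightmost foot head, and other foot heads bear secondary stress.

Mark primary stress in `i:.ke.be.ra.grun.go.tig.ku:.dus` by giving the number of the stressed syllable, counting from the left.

9

Weights: 1 i: H, 2 ke L, 3 be L, 4 ra L, 5 grun H, 6 go L, 7 tig H, 8 ku: H, 9 dus H.
Parse right to left (heavy = foot alone; LL = one foot; stranded L unfooted): (ˈi:) ke (be.ˈra) (ˈgrun) go (ˈtig) (ˈku:) (ˈdus).
Foot heads: 1, 4, 5, 7, 8, 9.
Primary stress on the rightmost head = syllable 9.
Primary stress: syllable 9 → i:.ke.be.ra.grun.go.tig.ku:.ˈdus.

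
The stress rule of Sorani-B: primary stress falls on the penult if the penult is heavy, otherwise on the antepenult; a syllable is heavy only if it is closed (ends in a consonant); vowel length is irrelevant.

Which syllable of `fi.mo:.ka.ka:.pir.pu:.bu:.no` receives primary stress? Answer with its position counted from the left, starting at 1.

Weights: 6 pu: L, 7 bu: L, 8 no L.
The penult (syllable 7, bu:) is light, so stress falls on the antepenult (syllable 6, pu:).
Primary stress: syllable 6 → fi.mo:.ka.ka:.pir.ˈpu:.bu:.no.

6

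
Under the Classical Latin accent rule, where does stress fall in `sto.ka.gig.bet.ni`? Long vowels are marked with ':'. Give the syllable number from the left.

4

Classical Latin: stress the penult if heavy (long vowel or closed), else the antepenult.
Weights: 3 gig H, 4 bet H, 5 ni L.
The penult (syllable 4, bet) is heavy, so it takes stress.
Stress on syllable 4: sto.ka.gig.ˈbet.ni.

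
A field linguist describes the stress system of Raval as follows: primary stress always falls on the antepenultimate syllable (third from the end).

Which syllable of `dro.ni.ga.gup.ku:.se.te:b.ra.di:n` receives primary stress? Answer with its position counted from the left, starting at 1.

7

The word has 9 syllables; the antepenultimate syllable (third from the end) is syllable 7 (te:b).
Primary stress: syllable 7 → dro.ni.ga.gup.ku:.se.ˈte:b.ra.di:n.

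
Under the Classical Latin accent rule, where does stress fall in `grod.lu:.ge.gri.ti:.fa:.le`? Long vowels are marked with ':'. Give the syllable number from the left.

Classical Latin: stress the penult if heavy (long vowel or closed), else the antepenult.
Weights: 5 ti: H, 6 fa: H, 7 le L.
The penult (syllable 6, fa:) is heavy, so it takes stress.
Stress on syllable 6: grod.lu:.ge.gri.ti:.ˈfa:.le.

6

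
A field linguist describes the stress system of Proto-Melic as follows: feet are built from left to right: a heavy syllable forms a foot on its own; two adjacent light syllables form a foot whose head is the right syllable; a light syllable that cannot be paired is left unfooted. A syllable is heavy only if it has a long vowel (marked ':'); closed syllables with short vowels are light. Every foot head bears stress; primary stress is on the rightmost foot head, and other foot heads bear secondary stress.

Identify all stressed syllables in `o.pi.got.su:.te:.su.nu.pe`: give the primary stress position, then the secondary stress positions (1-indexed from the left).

primary 7, secondary 2, 4, 5

Weights: 1 o L, 2 pi L, 3 got L, 4 su: H, 5 te: H, 6 su L, 7 nu L, 8 pe L.
Parse left to right (heavy = foot alone; LL = one foot; stranded L unfooted): (o.ˈpi) got (ˈsu:) (ˈte:) (su.ˈnu) pe.
Foot heads: 2, 4, 5, 7.
Primary stress on the rightmost head = syllable 7.
Secondary stress on 2, 4, 5: o.ˌpi.got.ˌsu:.ˌte:.su.ˈnu.pe.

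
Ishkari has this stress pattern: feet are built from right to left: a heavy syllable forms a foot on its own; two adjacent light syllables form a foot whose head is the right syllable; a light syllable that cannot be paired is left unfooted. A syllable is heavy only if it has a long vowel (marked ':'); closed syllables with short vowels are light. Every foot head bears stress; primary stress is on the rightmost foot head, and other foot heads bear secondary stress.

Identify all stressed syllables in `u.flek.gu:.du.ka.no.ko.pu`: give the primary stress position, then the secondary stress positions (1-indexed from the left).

Weights: 1 u L, 2 flek L, 3 gu: H, 4 du L, 5 ka L, 6 no L, 7 ko L, 8 pu L.
Parse right to left (heavy = foot alone; LL = one foot; stranded L unfooted): (u.ˈflek) (ˈgu:) du (ka.ˈno) (ko.ˈpu).
Foot heads: 2, 3, 6, 8.
Primary stress on the rightmost head = syllable 8.
Secondary stress on 2, 3, 6: u.ˌflek.ˌgu:.du.ka.ˌno.ko.ˈpu.

primary 8, secondary 2, 3, 6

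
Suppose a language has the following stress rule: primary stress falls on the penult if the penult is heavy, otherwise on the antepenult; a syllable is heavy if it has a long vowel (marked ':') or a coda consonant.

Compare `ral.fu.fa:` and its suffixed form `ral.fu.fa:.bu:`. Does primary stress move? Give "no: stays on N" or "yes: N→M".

yes: 1→3

Base `ral.fu.fa:` (3 syllables):
  Weights: 1 ral H, 2 fu L, 3 fa: H.
  The penult (syllable 2, fu) is light, so stress falls on the antepenult (syllable 1, ral).
  → primary stress on syllable 1.
Suffixed `ral.fu.fa:.bu:` (4 syllables):
  Weights: 2 fu L, 3 fa: H, 4 bu: H.
  The penult (syllable 3, fa:) is heavy, so it takes stress.
  → primary stress on syllable 3.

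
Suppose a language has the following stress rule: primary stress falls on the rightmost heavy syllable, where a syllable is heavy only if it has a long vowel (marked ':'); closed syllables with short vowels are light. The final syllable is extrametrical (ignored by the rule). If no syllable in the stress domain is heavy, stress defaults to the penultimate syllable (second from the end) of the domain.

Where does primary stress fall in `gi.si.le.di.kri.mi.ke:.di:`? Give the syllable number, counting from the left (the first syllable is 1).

The final syllable (8, di:) is extrametrical; the stress domain is syllables 1–7.
Weights: 1 gi L, 2 si L, 3 le L, 4 di L, 5 kri L, 6 mi L, 7 ke: H.
Heavy syllables in the domain: 7. The rightmost is syllable 7 (ke:).
Primary stress: syllable 7 → gi.si.le.di.kri.mi.ˈke:.di:.

7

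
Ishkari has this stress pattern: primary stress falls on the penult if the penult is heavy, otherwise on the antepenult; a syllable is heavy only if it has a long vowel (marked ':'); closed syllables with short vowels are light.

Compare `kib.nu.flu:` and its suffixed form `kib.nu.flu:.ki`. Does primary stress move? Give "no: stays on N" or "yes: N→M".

yes: 1→3

Base `kib.nu.flu:` (3 syllables):
  Weights: 1 kib L, 2 nu L, 3 flu: H.
  The penult (syllable 2, nu) is light, so stress falls on the antepenult (syllable 1, kib).
  → primary stress on syllable 1.
Suffixed `kib.nu.flu:.ki` (4 syllables):
  Weights: 2 nu L, 3 flu: H, 4 ki L.
  The penult (syllable 3, flu:) is heavy, so it takes stress.
  → primary stress on syllable 3.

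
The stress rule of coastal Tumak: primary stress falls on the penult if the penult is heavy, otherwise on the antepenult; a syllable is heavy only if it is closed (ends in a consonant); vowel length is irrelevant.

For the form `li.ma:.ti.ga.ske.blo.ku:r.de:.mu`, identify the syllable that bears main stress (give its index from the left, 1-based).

7

Weights: 7 ku:r H, 8 de: L, 9 mu L.
The penult (syllable 8, de:) is light, so stress falls on the antepenult (syllable 7, ku:r).
Primary stress: syllable 7 → li.ma:.ti.ga.ske.blo.ˈku:r.de:.mu.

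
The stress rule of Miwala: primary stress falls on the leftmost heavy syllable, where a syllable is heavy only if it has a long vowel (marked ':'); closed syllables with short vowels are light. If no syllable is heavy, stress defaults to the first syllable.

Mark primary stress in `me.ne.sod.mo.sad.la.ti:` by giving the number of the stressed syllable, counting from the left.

7

Weights: 1 me L, 2 ne L, 3 sod L, 4 mo L, 5 sad L, 6 la L, 7 ti: H.
Heavy syllables in the domain: 7. The leftmost is syllable 7 (ti:).
Primary stress: syllable 7 → me.ne.sod.mo.sad.la.ˈti:.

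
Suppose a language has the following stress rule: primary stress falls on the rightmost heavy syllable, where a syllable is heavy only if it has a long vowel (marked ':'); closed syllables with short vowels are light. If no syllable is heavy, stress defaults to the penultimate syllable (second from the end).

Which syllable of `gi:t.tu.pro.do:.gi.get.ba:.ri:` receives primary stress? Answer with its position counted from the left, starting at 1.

Weights: 1 gi:t H, 2 tu L, 3 pro L, 4 do: H, 5 gi L, 6 get L, 7 ba: H, 8 ri: H.
Heavy syllables in the domain: 1, 4, 7, 8. The rightmost is syllable 8 (ri:).
Primary stress: syllable 8 → gi:t.tu.pro.do:.gi.get.ba:.ˈri:.

8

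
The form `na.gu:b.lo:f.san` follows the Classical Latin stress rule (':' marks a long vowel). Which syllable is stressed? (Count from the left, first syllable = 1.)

3

Classical Latin: stress the penult if heavy (long vowel or closed), else the antepenult.
Weights: 2 gu:b H, 3 lo:f H, 4 san H.
The penult (syllable 3, lo:f) is heavy, so it takes stress.
Stress on syllable 3: na.gu:b.ˈlo:f.san.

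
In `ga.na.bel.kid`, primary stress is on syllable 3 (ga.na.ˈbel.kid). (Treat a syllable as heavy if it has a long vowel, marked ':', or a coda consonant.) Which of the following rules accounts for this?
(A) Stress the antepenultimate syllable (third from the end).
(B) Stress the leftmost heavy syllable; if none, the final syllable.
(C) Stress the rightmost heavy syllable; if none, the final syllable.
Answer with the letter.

B

Rule A → syllable 2 (observed: 3).
Rule B → syllable 3 ✓.
Rule C → syllable 4 (observed: 3).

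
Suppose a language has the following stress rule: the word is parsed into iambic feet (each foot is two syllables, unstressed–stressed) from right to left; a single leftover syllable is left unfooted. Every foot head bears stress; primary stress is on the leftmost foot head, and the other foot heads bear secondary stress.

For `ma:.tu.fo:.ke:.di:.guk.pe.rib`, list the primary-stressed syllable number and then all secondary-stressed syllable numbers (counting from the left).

Parse right to left into iambic (σˈσ) feet: (ma:.ˈtu) (fo:.ˈke:) (di:.ˈguk) (pe.ˈrib).
Foot heads (stressed positions): 2, 4, 6, 8.
End Rule Leftmost: primary stress on the leftmost head = syllable 2.
Secondary stress on 4, 6, 8: ma:.ˈtu.fo:.ˌke:.di:.ˌguk.pe.ˌrib.

primary 2, secondary 4, 6, 8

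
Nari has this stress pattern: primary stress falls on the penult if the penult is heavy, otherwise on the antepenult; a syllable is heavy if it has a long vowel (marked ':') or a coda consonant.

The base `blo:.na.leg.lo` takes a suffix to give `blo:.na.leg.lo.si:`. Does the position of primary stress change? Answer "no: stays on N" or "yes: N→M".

no: stays on 3

Base `blo:.na.leg.lo` (4 syllables):
  Weights: 2 na L, 3 leg H, 4 lo L.
  The penult (syllable 3, leg) is heavy, so it takes stress.
  → primary stress on syllable 3.
Suffixed `blo:.na.leg.lo.si:` (5 syllables):
  Weights: 3 leg H, 4 lo L, 5 si: H.
  The penult (syllable 4, lo) is light, so stress falls on the antepenult (syllable 3, leg).
  → primary stress on syllable 3.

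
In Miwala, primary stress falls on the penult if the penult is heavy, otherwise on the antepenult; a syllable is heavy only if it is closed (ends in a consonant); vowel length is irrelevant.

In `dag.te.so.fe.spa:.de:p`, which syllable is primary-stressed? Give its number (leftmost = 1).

Weights: 4 fe L, 5 spa: L, 6 de:p H.
The penult (syllable 5, spa:) is light, so stress falls on the antepenult (syllable 4, fe).
Primary stress: syllable 4 → dag.te.so.ˈfe.spa:.de:p.

4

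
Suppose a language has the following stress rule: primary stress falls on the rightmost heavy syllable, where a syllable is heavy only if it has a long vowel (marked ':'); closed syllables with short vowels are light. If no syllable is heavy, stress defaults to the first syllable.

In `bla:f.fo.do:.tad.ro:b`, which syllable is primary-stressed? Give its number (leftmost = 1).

Weights: 1 bla:f H, 2 fo L, 3 do: H, 4 tad L, 5 ro:b H.
Heavy syllables in the domain: 1, 3, 5. The rightmost is syllable 5 (ro:b).
Primary stress: syllable 5 → bla:f.fo.do:.tad.ˈro:b.

5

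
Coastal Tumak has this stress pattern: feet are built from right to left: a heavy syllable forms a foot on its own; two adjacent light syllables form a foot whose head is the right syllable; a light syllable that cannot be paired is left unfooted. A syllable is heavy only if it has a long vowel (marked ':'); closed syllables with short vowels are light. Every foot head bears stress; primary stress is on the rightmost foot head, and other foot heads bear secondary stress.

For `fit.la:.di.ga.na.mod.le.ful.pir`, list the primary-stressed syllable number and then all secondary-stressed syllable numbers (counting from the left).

primary 9, secondary 2, 5, 7

Weights: 1 fit L, 2 la: H, 3 di L, 4 ga L, 5 na L, 6 mod L, 7 le L, 8 ful L, 9 pir L.
Parse right to left (heavy = foot alone; LL = one foot; stranded L unfooted): fit (ˈla:) di (ga.ˈna) (mod.ˈle) (ful.ˈpir).
Foot heads: 2, 5, 7, 9.
Primary stress on the rightmost head = syllable 9.
Secondary stress on 2, 5, 7: fit.ˌla:.di.ga.ˌna.mod.ˌle.ful.ˈpir.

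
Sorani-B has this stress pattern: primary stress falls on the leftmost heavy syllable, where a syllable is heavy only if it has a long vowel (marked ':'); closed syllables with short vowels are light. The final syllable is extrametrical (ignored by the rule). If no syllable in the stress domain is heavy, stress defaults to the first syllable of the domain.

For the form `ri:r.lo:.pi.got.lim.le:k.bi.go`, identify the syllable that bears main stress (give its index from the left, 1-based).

The final syllable (8, go) is extrametrical; the stress domain is syllables 1–7.
Weights: 1 ri:r H, 2 lo: H, 3 pi L, 4 got L, 5 lim L, 6 le:k H, 7 bi L.
Heavy syllables in the domain: 1, 2, 6. The leftmost is syllable 1 (ri:r).
Primary stress: syllable 1 → ˈri:r.lo:.pi.got.lim.le:k.bi.go.

1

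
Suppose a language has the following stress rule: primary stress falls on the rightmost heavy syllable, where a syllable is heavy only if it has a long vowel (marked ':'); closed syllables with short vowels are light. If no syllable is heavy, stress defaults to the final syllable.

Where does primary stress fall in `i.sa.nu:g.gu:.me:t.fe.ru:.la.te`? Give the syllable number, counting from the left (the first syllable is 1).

7

Weights: 1 i L, 2 sa L, 3 nu:g H, 4 gu: H, 5 me:t H, 6 fe L, 7 ru: H, 8 la L, 9 te L.
Heavy syllables in the domain: 3, 4, 5, 7. The rightmost is syllable 7 (ru:).
Primary stress: syllable 7 → i.sa.nu:g.gu:.me:t.fe.ˈru:.la.te.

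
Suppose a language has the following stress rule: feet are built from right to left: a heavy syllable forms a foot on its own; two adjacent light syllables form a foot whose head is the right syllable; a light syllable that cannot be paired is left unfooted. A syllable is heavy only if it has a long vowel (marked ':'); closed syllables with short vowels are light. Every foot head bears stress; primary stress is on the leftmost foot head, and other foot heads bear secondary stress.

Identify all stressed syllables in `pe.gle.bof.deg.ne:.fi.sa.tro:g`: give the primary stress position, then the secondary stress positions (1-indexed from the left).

Weights: 1 pe L, 2 gle L, 3 bof L, 4 deg L, 5 ne: H, 6 fi L, 7 sa L, 8 tro:g H.
Parse right to left (heavy = foot alone; LL = one foot; stranded L unfooted): (pe.ˈgle) (bof.ˈdeg) (ˈne:) (fi.ˈsa) (ˈtro:g).
Foot heads: 2, 4, 5, 7, 8.
Primary stress on the leftmost head = syllable 2.
Secondary stress on 4, 5, 7, 8: pe.ˈgle.bof.ˌdeg.ˌne:.fi.ˌsa.ˌtro:g.

primary 2, secondary 4, 5, 7, 8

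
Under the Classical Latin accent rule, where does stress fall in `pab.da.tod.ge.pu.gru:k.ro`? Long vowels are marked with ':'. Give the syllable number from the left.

Classical Latin: stress the penult if heavy (long vowel or closed), else the antepenult.
Weights: 5 pu L, 6 gru:k H, 7 ro L.
The penult (syllable 6, gru:k) is heavy, so it takes stress.
Stress on syllable 6: pab.da.tod.ge.pu.ˈgru:k.ro.

6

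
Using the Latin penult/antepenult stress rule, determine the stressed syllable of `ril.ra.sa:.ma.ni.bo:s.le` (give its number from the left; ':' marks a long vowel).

6

Classical Latin: stress the penult if heavy (long vowel or closed), else the antepenult.
Weights: 5 ni L, 6 bo:s H, 7 le L.
The penult (syllable 6, bo:s) is heavy, so it takes stress.
Stress on syllable 6: ril.ra.sa:.ma.ni.ˈbo:s.le.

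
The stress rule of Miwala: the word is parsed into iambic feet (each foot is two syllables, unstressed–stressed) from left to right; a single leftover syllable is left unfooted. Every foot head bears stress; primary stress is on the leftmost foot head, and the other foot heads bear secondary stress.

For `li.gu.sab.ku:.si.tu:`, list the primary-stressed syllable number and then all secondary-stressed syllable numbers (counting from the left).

primary 2, secondary 4, 6

Parse left to right into iambic (σˈσ) feet: (li.ˈgu) (sab.ˈku:) (si.ˈtu:).
Foot heads (stressed positions): 2, 4, 6.
End Rule Leftmost: primary stress on the leftmost head = syllable 2.
Secondary stress on 4, 6: li.ˈgu.sab.ˌku:.si.ˌtu:.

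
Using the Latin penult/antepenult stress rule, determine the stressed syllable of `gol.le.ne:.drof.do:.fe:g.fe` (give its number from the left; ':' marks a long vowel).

6

Classical Latin: stress the penult if heavy (long vowel or closed), else the antepenult.
Weights: 5 do: H, 6 fe:g H, 7 fe L.
The penult (syllable 6, fe:g) is heavy, so it takes stress.
Stress on syllable 6: gol.le.ne:.drof.do:.ˈfe:g.fe.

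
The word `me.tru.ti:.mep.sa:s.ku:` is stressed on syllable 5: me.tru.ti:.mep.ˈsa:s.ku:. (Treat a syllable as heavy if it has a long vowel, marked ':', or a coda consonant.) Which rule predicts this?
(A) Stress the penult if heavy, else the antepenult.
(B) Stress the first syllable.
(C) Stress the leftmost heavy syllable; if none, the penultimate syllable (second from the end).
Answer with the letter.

A

Rule A → syllable 5 ✓.
Rule B → syllable 1 (observed: 5).
Rule C → syllable 3 (observed: 5).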